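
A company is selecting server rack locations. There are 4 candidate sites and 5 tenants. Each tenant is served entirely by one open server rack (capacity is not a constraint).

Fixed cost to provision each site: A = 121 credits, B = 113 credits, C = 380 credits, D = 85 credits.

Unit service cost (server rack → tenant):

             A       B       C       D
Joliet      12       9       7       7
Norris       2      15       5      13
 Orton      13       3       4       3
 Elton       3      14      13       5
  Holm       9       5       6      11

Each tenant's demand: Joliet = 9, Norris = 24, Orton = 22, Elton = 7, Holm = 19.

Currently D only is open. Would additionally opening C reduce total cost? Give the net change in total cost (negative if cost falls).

No — net change +93 (cost rises by 93).

Current service cost with {D}: 685.
Adding C: each tenant re-picks its cheapest; new service cost 398, saving 287.
Extra fixed cost: 380. Net change = 380 − 287 = 93.
(Totals: 770 → 863.)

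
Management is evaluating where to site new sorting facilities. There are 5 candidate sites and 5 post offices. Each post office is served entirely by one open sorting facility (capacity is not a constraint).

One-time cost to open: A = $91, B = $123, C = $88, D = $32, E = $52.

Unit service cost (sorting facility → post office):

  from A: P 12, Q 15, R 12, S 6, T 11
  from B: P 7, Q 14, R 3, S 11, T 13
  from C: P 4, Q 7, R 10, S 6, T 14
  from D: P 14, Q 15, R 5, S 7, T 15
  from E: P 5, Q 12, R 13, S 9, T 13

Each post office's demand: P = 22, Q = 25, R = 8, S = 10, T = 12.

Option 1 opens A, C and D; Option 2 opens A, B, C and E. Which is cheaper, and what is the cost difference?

Option 1: {A, C, D}: P→C 4·22=88, Q→C 7·25=175, R→D 5·8=40, S→A 6·10=60, T→A 11·12=132. Service 495; fixed 211; total 706.
Option 2: {A, B, C, E}: P→C 4·22=88, Q→C 7·25=175, R→B 3·8=24, S→A 6·10=60, T→A 11·12=132. Service 479; fixed 354; total 833.
Difference: |706 − 833| = 127.

Option 1 is cheaper by 127.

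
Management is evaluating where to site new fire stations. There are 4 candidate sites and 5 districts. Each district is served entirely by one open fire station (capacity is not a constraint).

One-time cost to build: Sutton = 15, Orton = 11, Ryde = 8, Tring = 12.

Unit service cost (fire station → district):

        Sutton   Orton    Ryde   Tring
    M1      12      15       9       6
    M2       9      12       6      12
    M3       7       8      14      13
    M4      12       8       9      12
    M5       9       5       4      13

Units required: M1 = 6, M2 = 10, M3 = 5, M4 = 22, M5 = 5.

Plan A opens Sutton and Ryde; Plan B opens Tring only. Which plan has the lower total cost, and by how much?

Plan A is cheaper by 172.

Plan A: {Sutton, Ryde}: M1→Ryde 9·6=54, M2→Ryde 6·10=60, M3→Sutton 7·5=35, M4→Ryde 9·22=198, M5→Ryde 4·5=20. Service 367; fixed 23; total 390.
Plan B: {Tring}: M1→Tring 6·6=36, M2→Tring 12·10=120, M3→Tring 13·5=65, M4→Tring 12·22=264, M5→Tring 13·5=65. Service 550; fixed 12; total 562.
Difference: |390 − 562| = 172.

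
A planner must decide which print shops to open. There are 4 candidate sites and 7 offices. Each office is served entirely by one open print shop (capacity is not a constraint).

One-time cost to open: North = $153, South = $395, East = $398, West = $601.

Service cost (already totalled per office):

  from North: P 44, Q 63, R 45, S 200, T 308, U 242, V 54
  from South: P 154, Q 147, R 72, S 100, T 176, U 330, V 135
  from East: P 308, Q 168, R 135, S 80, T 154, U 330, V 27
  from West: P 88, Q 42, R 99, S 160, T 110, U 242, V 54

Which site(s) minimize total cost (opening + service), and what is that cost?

Open North only; minimum total cost 1109.

For any fixed open set, each office goes to its cheapest open site; total = fixed + service.
{North}: P→North 44, Q→North 63, R→North 45, S→North 200, T→North 308, U→North 242, V→North 54. Service 956; fixed 153; total 1109.
{North, East}: service 655 + fixed 551 = 1206
{North, South}: P→North 44, Q→North 63, R→North 45, S→South 100, T→South 176, U→North 242, V→North 54. Service 724; fixed 548; total 1272.
{North, South, East, West}: P→North 44, Q→West 42, R→North 45, S→East 80, T→West 110, U→North 242, V→East 27. Service 590; fixed 1547; total 2137.
No other subset beats 1109.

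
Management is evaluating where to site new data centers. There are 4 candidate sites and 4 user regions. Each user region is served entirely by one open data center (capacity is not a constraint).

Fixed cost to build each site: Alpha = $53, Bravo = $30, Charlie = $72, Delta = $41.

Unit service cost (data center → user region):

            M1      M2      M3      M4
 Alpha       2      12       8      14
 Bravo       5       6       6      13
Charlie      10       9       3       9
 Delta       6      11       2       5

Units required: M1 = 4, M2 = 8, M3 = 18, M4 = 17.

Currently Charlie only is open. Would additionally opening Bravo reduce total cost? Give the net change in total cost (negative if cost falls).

Yes — net change −14 (cost falls by 14).

Current service cost with {Charlie}: 319.
Adding Bravo: each user region re-picks its cheapest; new service cost 275, saving 44.
Extra fixed cost: 30. Net change = 30 − 44 = -14.
(Totals: 391 → 377.)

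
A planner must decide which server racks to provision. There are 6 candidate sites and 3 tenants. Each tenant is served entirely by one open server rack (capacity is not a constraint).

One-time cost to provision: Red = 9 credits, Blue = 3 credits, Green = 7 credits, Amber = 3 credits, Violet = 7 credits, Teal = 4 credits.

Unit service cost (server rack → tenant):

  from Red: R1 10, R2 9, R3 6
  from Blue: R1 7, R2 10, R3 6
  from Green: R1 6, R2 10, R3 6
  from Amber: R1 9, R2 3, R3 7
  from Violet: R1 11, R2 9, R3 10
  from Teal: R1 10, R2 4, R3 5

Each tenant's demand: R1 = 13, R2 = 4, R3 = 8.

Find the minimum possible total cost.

For any fixed open set, each tenant goes to its cheapest open site; total = fixed + service.
{Green, Amber, Teal}: R1→Green 6·13=78, R2→Amber 3·4=12, R3→Teal 5·8=40. Service 130; fixed 14; total 144.
{Green, Teal}: R1→Green 6·13=78, R2→Teal 4·4=16, R3→Teal 5·8=40. Service 134; fixed 11; total 145.
{Blue, Green, Amber, Teal}: service 130 + fixed 17 = 147
{Red, Blue, Green, Amber, Violet, Teal}: service 130 + fixed 33 = 163
No other subset beats 144.

Minimum total cost: 144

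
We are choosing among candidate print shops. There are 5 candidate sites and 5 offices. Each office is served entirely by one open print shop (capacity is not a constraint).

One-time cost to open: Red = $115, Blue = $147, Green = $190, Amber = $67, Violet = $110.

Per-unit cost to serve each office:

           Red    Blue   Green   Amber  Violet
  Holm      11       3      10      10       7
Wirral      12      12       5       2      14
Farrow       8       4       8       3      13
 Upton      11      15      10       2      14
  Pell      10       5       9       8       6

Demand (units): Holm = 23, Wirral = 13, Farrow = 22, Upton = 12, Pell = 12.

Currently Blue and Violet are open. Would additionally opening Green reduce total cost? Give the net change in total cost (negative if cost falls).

Current service cost with {Blue, Violet}: 541.
Adding Green: each office re-picks its cheapest; new service cost 402, saving 139.
Extra fixed cost: 190. Net change = 190 − 139 = 51.
(Totals: 798 → 849.)

No — net change +51 (cost rises by 51).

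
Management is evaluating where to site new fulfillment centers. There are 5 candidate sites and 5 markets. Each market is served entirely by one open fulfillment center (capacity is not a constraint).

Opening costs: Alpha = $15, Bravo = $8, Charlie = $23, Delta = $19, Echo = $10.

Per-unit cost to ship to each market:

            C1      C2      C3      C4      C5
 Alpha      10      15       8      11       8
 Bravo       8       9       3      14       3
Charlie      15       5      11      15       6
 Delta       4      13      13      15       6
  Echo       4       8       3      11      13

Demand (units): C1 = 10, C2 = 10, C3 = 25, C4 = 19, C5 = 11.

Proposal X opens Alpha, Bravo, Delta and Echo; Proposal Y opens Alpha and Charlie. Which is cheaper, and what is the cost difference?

Proposal X: {Alpha, Bravo, Delta, Echo}: C1→Delta 4·10=40, C2→Echo 8·10=80, C3→Bravo 3·25=75, C4→Alpha 11·19=209, C5→Bravo 3·11=33. Service 437; fixed 52; total 489.
Proposal Y: {Alpha, Charlie}: C1→Alpha 10·10=100, C2→Charlie 5·10=50, C3→Alpha 8·25=200, C4→Alpha 11·19=209, C5→Charlie 6·11=66. Service 625; fixed 38; total 663.
Difference: |489 − 663| = 174.

Proposal X is cheaper by 174.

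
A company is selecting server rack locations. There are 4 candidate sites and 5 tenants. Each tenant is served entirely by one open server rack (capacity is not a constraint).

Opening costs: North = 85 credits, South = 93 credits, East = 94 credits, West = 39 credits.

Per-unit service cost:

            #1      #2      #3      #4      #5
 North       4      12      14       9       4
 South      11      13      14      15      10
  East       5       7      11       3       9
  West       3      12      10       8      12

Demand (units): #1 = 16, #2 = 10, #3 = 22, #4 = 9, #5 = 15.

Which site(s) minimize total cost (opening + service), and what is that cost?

Open East and West; minimum total cost 633.

For any fixed open set, each tenant goes to its cheapest open site; total = fixed + service.
{East, West}: #1→West 3·16=48, #2→East 7·10=70, #3→West 10·22=220, #4→East 3·9=27, #5→East 9·15=135. Service 500; fixed 133; total 633.
{North, East}: #1→North 4·16=64, #2→East 7·10=70, #3→East 11·22=242, #4→East 3·9=27, #5→North 4·15=60. Service 463; fixed 179; total 642.
{North, East, West}: service 425 + fixed 218 = 643
{North, South, East, West}: service 425 + fixed 311 = 736
(All 15 nonempty subsets were checked; East and West is lowest.)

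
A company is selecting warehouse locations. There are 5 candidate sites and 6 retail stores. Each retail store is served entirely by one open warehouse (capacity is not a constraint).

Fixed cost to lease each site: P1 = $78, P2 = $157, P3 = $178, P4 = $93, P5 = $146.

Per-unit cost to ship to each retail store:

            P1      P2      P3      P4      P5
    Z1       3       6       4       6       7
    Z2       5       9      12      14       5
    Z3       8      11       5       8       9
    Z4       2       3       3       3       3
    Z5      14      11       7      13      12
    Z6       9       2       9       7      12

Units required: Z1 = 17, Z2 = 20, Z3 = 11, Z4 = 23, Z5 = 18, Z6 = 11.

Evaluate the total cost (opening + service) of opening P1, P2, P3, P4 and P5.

Total cost: 1052

Each retail store is assigned to its cheapest site among the open ones.
{P1, P2, P3, P4, P5}: Z1→P1 3·17=51, Z2→P1 5·20=100, Z3→P3 5·11=55, Z4→P1 2·23=46, Z5→P3 7·18=126, Z6→P2 2·11=22. Service 400; fixed 652; total 1052.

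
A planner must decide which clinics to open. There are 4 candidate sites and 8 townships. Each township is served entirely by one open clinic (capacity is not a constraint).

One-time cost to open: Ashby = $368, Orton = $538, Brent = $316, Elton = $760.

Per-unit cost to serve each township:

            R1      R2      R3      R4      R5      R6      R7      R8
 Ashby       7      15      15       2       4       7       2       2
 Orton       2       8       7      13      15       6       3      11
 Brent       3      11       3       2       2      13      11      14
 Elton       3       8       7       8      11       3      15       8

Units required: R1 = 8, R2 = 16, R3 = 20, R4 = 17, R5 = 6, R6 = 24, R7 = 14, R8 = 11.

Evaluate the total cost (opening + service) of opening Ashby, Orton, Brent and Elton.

Each township is assigned to its cheapest site among the open ones.
{Ashby, Orton, Brent, Elton}: R1→Orton 2·8=16, R2→Orton 8·16=128, R3→Brent 3·20=60, R4→Ashby 2·17=34, R5→Brent 2·6=12, R6→Elton 3·24=72, R7→Ashby 2·14=28, R8→Ashby 2·11=22. Service 372; fixed 1982; total 2354.

Total cost: 2354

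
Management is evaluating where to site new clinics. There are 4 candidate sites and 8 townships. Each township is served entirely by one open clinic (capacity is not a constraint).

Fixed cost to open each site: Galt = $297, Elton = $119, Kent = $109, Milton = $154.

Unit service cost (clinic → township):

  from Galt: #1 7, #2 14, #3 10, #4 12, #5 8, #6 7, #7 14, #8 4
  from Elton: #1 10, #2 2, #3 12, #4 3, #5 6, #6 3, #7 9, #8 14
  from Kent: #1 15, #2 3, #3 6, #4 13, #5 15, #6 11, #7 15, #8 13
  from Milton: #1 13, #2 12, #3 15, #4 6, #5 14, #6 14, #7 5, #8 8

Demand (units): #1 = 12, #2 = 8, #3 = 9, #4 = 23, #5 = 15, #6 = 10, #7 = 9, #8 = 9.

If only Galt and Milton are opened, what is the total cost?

Each township is assigned to its cheapest site among the open ones.
{Galt, Milton}: #1→Galt 7·12=84, #2→Milton 12·8=96, #3→Galt 10·9=90, #4→Milton 6·23=138, #5→Galt 8·15=120, #6→Galt 7·10=70, #7→Milton 5·9=45, #8→Galt 4·9=36. Service 679; fixed 451; total 1130.

Total cost: 1130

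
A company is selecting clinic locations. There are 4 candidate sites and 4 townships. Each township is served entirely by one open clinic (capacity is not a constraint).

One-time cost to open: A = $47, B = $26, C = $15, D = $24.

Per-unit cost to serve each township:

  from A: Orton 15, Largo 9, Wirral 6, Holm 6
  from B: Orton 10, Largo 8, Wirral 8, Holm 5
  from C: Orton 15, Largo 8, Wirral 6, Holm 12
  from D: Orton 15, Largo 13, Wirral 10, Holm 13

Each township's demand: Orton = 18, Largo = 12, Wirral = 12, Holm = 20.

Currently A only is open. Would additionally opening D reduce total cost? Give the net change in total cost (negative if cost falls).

No — net change +24 (cost rises by 24).

Current service cost with {A}: 570.
Adding D: each township re-picks its cheapest; new service cost 570, saving 0.
Extra fixed cost: 24. Net change = 24 − 0 = 24.
(Totals: 617 → 641.)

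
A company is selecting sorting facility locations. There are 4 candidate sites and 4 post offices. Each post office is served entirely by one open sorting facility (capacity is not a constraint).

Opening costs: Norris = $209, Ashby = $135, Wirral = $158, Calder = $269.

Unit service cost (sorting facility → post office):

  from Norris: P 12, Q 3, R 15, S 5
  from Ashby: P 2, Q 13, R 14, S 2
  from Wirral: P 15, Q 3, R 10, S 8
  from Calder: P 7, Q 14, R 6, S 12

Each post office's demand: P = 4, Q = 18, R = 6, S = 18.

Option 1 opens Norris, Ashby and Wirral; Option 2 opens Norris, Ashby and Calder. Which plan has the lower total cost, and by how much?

Option 1 is cheaper by 87.

Option 1: {Norris, Ashby, Wirral}: P→Ashby 2·4=8, Q→Norris 3·18=54, R→Wirral 10·6=60, S→Ashby 2·18=36. Service 158; fixed 502; total 660.
Option 2: {Norris, Ashby, Calder}: P→Ashby 2·4=8, Q→Norris 3·18=54, R→Calder 6·6=36, S→Ashby 2·18=36. Service 134; fixed 613; total 747.
Difference: |660 − 747| = 87.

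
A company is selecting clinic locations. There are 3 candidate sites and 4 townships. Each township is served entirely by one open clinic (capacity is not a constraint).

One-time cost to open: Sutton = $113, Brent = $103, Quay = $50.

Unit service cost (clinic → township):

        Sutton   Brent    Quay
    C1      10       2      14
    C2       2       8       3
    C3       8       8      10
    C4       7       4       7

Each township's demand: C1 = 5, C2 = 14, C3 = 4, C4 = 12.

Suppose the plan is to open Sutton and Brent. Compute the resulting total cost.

Total cost: 334

Each township is assigned to its cheapest site among the open ones.
{Sutton, Brent}: C1→Brent 2·5=10, C2→Sutton 2·14=28, C3→Sutton 8·4=32, C4→Brent 4·12=48. Service 118; fixed 216; total 334.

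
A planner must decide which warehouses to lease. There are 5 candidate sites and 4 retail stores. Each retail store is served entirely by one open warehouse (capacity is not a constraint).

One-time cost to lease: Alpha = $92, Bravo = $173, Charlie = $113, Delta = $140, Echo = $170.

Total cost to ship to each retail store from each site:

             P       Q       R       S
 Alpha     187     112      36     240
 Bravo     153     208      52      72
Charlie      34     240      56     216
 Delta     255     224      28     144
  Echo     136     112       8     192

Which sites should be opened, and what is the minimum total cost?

For any fixed open set, each retail store goes to its cheapest open site; total = fixed + service.
{Alpha, Charlie}: P→Charlie 34, Q→Alpha 112, R→Alpha 36, S→Charlie 216. Service 398; fixed 205; total 603.
{Echo}: service 448 + fixed 170 = 618
{Charlie, Echo}: service 346 + fixed 283 = 629
{Alpha, Bravo, Charlie, Delta, Echo}: service 226 + fixed 688 = 914
No other subset beats 603.

Open Alpha and Charlie; minimum total cost 603.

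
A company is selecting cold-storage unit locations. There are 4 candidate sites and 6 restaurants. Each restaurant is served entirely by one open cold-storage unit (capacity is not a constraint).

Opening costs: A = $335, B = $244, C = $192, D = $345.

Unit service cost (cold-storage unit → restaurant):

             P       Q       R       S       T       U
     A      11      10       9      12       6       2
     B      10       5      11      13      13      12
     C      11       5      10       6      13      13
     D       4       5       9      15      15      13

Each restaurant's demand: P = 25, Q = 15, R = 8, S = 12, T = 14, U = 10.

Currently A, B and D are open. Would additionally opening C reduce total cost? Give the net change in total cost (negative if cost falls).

Current service cost with {A, B, D}: 495.
Adding C: each restaurant re-picks its cheapest; new service cost 423, saving 72.
Extra fixed cost: 192. Net change = 192 − 72 = 120.
(Totals: 1419 → 1539.)

No — net change +120 (cost rises by 120).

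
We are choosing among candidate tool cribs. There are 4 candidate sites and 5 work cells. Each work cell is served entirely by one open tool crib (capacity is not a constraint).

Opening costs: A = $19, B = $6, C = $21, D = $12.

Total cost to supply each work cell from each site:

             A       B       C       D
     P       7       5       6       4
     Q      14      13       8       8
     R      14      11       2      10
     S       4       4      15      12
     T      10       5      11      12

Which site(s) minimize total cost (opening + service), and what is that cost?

Open B only; minimum total cost 44.

For any fixed open set, each work cell goes to its cheapest open site; total = fixed + service.
{B}: P→B 5, Q→B 13, R→B 11, S→B 4, T→B 5. Service 38; fixed 6; total 44.
{B, D}: P→D 4, Q→D 8, R→D 10, S→B 4, T→B 5. Service 31; fixed 18; total 49.
{B, C}: service 24 + fixed 27 = 51
{A, B, C, D}: service 23 + fixed 58 = 81
No other subset beats 44.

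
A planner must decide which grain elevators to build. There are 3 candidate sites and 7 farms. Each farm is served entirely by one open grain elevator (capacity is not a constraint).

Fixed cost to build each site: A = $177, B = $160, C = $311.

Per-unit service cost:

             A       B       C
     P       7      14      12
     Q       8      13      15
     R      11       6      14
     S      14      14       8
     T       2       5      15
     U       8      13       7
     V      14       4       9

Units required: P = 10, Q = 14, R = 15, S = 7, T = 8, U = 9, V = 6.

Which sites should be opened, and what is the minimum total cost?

For any fixed open set, each farm goes to its cheapest open site; total = fixed + service.
{A}: P→A 7·10=70, Q→A 8·14=112, R→A 11·15=165, S→A 14·7=98, T→A 2·8=16, U→A 8·9=72, V→A 14·6=84. Service 617; fixed 177; total 794.
{A, B}: service 482 + fixed 337 = 819
{B}: service 691 + fixed 160 = 851
{A, B, C}: service 431 + fixed 648 = 1079
(All 7 nonempty subsets were checked; A only is lowest.)

Open A only; minimum total cost 794.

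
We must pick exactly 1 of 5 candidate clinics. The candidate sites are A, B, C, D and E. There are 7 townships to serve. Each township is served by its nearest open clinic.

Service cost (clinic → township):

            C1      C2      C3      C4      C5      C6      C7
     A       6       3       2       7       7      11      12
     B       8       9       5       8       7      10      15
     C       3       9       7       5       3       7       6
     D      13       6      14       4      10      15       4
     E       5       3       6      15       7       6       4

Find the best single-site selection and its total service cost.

With exactly 1 open, each township uses its cheapest among the chosen.
{C}: C1→C 3, C2→C 9, C3→C 7, C4→C 5, C5→C 3, C6→C 7, C7→C 6. Service cost 40.
{E}: service cost 46
{A}: service cost 48
Among all 5 size-1 choices, {C} is lowest.

Choose C only; total service cost 40.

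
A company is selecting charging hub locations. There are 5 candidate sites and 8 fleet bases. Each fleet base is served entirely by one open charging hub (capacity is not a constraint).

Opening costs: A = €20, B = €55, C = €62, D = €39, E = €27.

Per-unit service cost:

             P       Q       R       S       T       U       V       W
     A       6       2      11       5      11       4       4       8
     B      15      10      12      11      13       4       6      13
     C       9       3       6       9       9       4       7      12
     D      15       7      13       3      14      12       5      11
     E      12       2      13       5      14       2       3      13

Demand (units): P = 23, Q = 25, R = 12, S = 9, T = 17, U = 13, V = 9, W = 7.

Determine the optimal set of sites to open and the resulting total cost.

For any fixed open set, each fleet base goes to its cheapest open site; total = fixed + service.
{A, C, E}: P→A 6·23=138, Q→A 2·25=50, R→C 6·12=72, S→A 5·9=45, T→C 9·17=153, U→E 2·13=26, V→E 3·9=27, W→A 8·7=56. Service 567; fixed 109; total 676.
{A, C}: P→A 6·23=138, Q→A 2·25=50, R→C 6·12=72, S→A 5·9=45, T→C 9·17=153, U→A 4·13=52, V→A 4·9=36, W→A 8·7=56. Service 602; fixed 82; total 684.
{A, C, D, E}: service 549 + fixed 148 = 697
{A, B, C, D, E}: service 549 + fixed 203 = 752
No other subset beats 676.

Open A, C and E; minimum total cost 676.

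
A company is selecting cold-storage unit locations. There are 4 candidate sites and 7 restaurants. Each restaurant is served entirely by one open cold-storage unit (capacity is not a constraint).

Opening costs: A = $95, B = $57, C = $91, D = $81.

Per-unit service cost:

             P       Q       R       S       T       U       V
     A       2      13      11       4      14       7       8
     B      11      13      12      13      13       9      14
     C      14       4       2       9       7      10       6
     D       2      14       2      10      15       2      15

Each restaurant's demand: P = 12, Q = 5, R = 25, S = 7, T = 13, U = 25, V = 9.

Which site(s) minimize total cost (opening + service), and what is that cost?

Open C and D; minimum total cost 524.

For any fixed open set, each restaurant goes to its cheapest open site; total = fixed + service.
{C, D}: P→D 2·12=24, Q→C 4·5=20, R→C 2·25=50, S→C 9·7=63, T→C 7·13=91, U→D 2·25=50, V→C 6·9=54. Service 352; fixed 172; total 524.
{B, C, D}: service 352 + fixed 229 = 581
{A, C, D}: P→A 2·12=24, Q→C 4·5=20, R→C 2·25=50, S→A 4·7=28, T→C 7·13=91, U→D 2·25=50, V→C 6·9=54. Service 317; fixed 267; total 584.
{A, B, C, D}: P→A 2·12=24, Q→C 4·5=20, R→C 2·25=50, S→A 4·7=28, T→C 7·13=91, U→D 2·25=50, V→C 6·9=54. Service 317; fixed 324; total 641.
No other subset beats 524.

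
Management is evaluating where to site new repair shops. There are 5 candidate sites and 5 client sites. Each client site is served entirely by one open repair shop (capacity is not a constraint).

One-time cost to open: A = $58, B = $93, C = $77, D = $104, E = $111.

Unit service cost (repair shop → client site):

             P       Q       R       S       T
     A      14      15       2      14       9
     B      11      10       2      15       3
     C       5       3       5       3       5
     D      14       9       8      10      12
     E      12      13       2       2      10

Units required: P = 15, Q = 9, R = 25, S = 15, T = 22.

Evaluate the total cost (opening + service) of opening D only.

Each client site is assigned to its cheapest site among the open ones.
{D}: P→D 14·15=210, Q→D 9·9=81, R→D 8·25=200, S→D 10·15=150, T→D 12·22=264. Service 905; fixed 104; total 1009.

Total cost: 1009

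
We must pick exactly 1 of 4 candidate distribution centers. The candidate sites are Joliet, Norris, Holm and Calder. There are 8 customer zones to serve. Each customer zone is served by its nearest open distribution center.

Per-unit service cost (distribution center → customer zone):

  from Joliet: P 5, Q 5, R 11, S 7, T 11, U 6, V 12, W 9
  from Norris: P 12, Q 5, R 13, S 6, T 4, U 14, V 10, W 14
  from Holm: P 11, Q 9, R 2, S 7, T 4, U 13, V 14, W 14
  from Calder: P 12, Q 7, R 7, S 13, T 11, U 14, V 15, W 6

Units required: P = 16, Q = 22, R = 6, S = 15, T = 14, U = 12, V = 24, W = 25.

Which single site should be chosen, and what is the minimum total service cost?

Choose Joliet only; total service cost 1100.

With exactly 1 open, each customer zone uses its cheapest among the chosen.
{Joliet}: P→Joliet 5·16=80, Q→Joliet 5·22=110, R→Joliet 11·6=66, S→Joliet 7·15=105, T→Joliet 11·14=154, U→Joliet 6·12=72, V→Joliet 12·24=288, W→Joliet 9·25=225. Service cost 1100.
{Norris}: service cost 1284
{Holm}: service cost 1389
Among all 4 size-1 choices, {Joliet} is lowest.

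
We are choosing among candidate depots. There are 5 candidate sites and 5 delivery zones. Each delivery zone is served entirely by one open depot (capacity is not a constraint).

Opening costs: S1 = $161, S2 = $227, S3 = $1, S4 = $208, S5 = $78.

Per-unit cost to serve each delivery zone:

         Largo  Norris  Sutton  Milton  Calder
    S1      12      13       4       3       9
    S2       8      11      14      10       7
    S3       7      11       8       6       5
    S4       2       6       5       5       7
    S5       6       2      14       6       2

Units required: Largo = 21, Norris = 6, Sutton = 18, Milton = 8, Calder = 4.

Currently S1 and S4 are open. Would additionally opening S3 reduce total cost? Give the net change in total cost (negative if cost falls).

Current service cost with {S1, S4}: 202.
Adding S3: each delivery zone re-picks its cheapest; new service cost 194, saving 8.
Extra fixed cost: 1. Net change = 1 − 8 = -7.
(Totals: 571 → 564.)

Yes — net change −7 (cost falls by 7).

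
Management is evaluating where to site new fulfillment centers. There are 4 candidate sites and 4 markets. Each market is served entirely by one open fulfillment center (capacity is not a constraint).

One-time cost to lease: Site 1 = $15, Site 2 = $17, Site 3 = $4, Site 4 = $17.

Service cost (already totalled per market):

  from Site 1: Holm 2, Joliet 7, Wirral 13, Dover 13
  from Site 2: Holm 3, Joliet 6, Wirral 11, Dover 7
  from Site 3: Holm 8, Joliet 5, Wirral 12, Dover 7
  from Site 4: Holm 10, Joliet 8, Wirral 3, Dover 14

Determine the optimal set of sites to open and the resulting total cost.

For any fixed open set, each market goes to its cheapest open site; total = fixed + service.
{Site 3}: Holm→Site 3 8, Joliet→Site 3 5, Wirral→Site 3 12, Dover→Site 3 7. Service 32; fixed 4; total 36.
{Site 2}: service 27 + fixed 17 = 44
{Site 3, Site 4}: Holm→Site 3 8, Joliet→Site 3 5, Wirral→Site 4 3, Dover→Site 3 7. Service 23; fixed 21; total 44.
{Site 1, Site 2, Site 3, Site 4}: service 17 + fixed 53 = 70
No other subset beats 36.

Open Site 3 only; minimum total cost 36.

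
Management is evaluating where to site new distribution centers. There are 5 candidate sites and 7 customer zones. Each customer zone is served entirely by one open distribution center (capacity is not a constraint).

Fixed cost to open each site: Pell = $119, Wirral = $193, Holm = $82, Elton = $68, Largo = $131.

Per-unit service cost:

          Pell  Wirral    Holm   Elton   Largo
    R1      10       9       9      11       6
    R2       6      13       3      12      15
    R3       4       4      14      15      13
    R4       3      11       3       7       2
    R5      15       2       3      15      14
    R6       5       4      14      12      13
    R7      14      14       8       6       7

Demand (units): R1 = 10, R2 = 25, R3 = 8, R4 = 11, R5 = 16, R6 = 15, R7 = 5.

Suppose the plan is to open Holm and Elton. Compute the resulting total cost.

Each customer zone is assigned to its cheapest site among the open ones.
{Holm, Elton}: R1→Holm 9·10=90, R2→Holm 3·25=75, R3→Holm 14·8=112, R4→Holm 3·11=33, R5→Holm 3·16=48, R6→Elton 12·15=180, R7→Elton 6·5=30. Service 568; fixed 150; total 718.

Total cost: 718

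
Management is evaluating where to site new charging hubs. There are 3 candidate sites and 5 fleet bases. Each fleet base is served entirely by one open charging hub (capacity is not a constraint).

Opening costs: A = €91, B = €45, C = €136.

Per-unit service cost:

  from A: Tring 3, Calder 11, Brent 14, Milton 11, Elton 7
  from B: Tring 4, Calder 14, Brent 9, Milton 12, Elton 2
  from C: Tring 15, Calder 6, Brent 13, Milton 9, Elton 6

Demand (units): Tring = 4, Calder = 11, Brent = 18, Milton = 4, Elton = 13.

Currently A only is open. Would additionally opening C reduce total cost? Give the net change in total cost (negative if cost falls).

No — net change +42 (cost rises by 42).

Current service cost with {A}: 520.
Adding C: each fleet base re-picks its cheapest; new service cost 426, saving 94.
Extra fixed cost: 136. Net change = 136 − 94 = 42.
(Totals: 611 → 653.)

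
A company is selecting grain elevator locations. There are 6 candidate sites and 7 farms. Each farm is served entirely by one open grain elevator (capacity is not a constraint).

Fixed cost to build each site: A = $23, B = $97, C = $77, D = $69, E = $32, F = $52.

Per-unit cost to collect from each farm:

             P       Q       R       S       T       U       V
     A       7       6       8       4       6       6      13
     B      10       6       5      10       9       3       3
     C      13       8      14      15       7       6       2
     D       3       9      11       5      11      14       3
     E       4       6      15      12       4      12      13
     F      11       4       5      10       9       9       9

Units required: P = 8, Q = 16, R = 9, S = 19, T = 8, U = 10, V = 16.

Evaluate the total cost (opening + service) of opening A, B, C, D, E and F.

Total cost: 653

Each farm is assigned to its cheapest site among the open ones.
{A, B, C, D, E, F}: P→D 3·8=24, Q→F 4·16=64, R→B 5·9=45, S→A 4·19=76, T→E 4·8=32, U→B 3·10=30, V→C 2·16=32. Service 303; fixed 350; total 653.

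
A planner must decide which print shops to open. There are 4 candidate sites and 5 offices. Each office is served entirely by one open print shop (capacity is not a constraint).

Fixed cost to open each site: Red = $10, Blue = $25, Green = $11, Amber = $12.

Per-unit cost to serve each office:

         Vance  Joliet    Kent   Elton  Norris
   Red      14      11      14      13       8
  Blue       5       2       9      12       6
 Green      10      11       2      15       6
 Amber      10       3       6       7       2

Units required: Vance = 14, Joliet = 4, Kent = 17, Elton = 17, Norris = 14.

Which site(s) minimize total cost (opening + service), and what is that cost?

Open Blue, Green and Amber; minimum total cost 307.

For any fixed open set, each office goes to its cheapest open site; total = fixed + service.
{Blue, Green, Amber}: Vance→Blue 5·14=70, Joliet→Blue 2·4=8, Kent→Green 2·17=34, Elton→Amber 7·17=119, Norris→Amber 2·14=28. Service 259; fixed 48; total 307.
{Red, Blue, Green, Amber}: Vance→Blue 5·14=70, Joliet→Blue 2·4=8, Kent→Green 2·17=34, Elton→Amber 7·17=119, Norris→Amber 2·14=28. Service 259; fixed 58; total 317.
{Green, Amber}: Vance→Green 10·14=140, Joliet→Amber 3·4=12, Kent→Green 2·17=34, Elton→Amber 7·17=119, Norris→Amber 2·14=28. Service 333; fixed 23; total 356.
{Red}: service 811 + fixed 10 = 821
No other subset beats 307.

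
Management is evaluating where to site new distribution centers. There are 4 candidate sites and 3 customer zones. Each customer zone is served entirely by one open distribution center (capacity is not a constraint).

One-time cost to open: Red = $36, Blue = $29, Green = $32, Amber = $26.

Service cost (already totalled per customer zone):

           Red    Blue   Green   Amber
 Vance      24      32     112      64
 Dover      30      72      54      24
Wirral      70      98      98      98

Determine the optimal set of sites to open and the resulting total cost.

For any fixed open set, each customer zone goes to its cheapest open site; total = fixed + service.
{Red}: Vance→Red 24, Dover→Red 30, Wirral→Red 70. Service 124; fixed 36; total 160.
{Red, Amber}: service 118 + fixed 62 = 180
{Red, Blue}: Vance→Red 24, Dover→Red 30, Wirral→Red 70. Service 124; fixed 65; total 189.
{Red, Blue, Green, Amber}: service 118 + fixed 123 = 241
(All 15 nonempty subsets were checked; Red only is lowest.)

Open Red only; minimum total cost 160.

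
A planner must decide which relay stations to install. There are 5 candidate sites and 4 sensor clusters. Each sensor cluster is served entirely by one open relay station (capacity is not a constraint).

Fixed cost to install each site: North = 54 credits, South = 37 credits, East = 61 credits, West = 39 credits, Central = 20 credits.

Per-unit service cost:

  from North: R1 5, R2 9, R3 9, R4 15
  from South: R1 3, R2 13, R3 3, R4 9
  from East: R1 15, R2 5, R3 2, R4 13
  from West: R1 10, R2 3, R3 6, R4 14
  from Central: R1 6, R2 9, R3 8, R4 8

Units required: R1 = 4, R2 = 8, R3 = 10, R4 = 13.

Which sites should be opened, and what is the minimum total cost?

Open South and West; minimum total cost 259.

For any fixed open set, each sensor cluster goes to its cheapest open site; total = fixed + service.
{South, West}: R1→South 3·4=12, R2→West 3·8=24, R3→South 3·10=30, R4→South 9·13=117. Service 183; fixed 76; total 259.
{South, West, Central}: R1→South 3·4=12, R2→West 3·8=24, R3→South 3·10=30, R4→Central 8·13=104. Service 170; fixed 96; total 266.
{East, Central}: service 188 + fixed 81 = 269
{North, South, East, West, Central}: R1→South 3·4=12, R2→West 3·8=24, R3→East 2·10=20, R4→Central 8·13=104. Service 160; fixed 211; total 371.
No other subset beats 259.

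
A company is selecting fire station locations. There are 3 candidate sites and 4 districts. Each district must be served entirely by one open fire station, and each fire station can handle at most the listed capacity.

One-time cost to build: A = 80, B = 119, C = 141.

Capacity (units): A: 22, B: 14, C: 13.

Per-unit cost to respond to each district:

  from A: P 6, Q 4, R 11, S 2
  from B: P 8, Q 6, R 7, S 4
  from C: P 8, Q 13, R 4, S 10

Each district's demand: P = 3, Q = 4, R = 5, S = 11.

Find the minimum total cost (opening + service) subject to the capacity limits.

Minimum total cost: 290

Open {A, B}: P→A 6·3=18, Q→A 4·4=16, R→B 7·5=35, S→A 2·11=22.
Loads: A carries 18/22, B carries 5/14. Service 91; fixed 199; total 290.
Next best feasible plan costs 296.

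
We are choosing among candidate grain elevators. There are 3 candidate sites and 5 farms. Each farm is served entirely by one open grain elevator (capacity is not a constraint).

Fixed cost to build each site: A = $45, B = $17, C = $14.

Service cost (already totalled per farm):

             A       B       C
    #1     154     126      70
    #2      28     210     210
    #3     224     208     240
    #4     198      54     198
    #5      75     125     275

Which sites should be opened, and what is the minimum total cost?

For any fixed open set, each farm goes to its cheapest open site; total = fixed + service.
{A, B, C}: #1→C 70, #2→A 28, #3→B 208, #4→B 54, #5→A 75. Service 435; fixed 76; total 511.
{A, B}: #1→B 126, #2→A 28, #3→B 208, #4→B 54, #5→A 75. Service 491; fixed 62; total 553.
{A, C}: service 595 + fixed 59 = 654
{C}: service 993 + fixed 14 = 1007
No other subset beats 511.

Open A, B and C; minimum total cost 511.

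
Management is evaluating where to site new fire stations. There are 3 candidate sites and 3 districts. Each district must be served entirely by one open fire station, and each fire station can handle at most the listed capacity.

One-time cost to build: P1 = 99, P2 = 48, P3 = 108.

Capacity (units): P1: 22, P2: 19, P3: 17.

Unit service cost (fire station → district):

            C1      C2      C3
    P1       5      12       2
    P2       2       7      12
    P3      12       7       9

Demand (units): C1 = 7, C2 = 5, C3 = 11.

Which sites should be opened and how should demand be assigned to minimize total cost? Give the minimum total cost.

Open {P1, P2}: C1→P2 2·7=14, C2→P2 7·5=35, C3→P1 2·11=22.
Loads: P1 carries 11/22, P2 carries 12/19. Service 71; fixed 147; total 218.
Next best feasible plan costs 239.

Minimum total cost: 218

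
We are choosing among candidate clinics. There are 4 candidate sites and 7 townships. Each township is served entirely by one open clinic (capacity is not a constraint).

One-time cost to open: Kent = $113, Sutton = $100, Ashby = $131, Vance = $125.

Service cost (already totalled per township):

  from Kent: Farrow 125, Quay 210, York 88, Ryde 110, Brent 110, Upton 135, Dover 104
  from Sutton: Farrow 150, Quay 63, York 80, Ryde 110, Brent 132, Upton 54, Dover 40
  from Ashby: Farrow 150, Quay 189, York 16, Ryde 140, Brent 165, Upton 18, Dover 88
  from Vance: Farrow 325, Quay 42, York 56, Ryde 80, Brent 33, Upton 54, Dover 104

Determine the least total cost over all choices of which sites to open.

Minimum total cost: 680

For any fixed open set, each township goes to its cheapest open site; total = fixed + service.
{Sutton, Vance}: Farrow→Sutton 150, Quay→Vance 42, York→Vance 56, Ryde→Vance 80, Brent→Vance 33, Upton→Sutton 54, Dover→Sutton 40. Service 455; fixed 225; total 680.
{Ashby, Vance}: Farrow→Ashby 150, Quay→Vance 42, York→Ashby 16, Ryde→Vance 80, Brent→Vance 33, Upton→Ashby 18, Dover→Ashby 88. Service 427; fixed 256; total 683.
{Sutton}: service 629 + fixed 100 = 729
{Kent, Sutton, Ashby, Vance}: Farrow→Kent 125, Quay→Vance 42, York→Ashby 16, Ryde→Vance 80, Brent→Vance 33, Upton→Ashby 18, Dover→Sutton 40. Service 354; fixed 469; total 823.
No other subset beats 680.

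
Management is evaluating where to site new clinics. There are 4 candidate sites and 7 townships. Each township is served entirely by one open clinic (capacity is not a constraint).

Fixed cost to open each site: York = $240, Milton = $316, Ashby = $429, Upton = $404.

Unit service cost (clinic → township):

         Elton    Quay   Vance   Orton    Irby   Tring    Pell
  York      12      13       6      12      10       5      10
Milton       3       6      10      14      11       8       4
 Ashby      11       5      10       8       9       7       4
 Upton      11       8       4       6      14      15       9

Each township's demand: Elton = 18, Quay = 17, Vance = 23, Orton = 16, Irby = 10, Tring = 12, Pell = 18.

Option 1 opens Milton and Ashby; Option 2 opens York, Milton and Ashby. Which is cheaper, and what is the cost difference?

Option 1: {Milton, Ashby}: Elton→Milton 3·18=54, Quay→Ashby 5·17=85, Vance→Milton 10·23=230, Orton→Ashby 8·16=128, Irby→Ashby 9·10=90, Tring→Ashby 7·12=84, Pell→Milton 4·18=72. Service 743; fixed 745; total 1488.
Option 2: {York, Milton, Ashby}: Elton→Milton 3·18=54, Quay→Ashby 5·17=85, Vance→York 6·23=138, Orton→Ashby 8·16=128, Irby→Ashby 9·10=90, Tring→York 5·12=60, Pell→Milton 4·18=72. Service 627; fixed 985; total 1612.
Difference: |1488 − 1612| = 124.

Option 1 is cheaper by 124.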